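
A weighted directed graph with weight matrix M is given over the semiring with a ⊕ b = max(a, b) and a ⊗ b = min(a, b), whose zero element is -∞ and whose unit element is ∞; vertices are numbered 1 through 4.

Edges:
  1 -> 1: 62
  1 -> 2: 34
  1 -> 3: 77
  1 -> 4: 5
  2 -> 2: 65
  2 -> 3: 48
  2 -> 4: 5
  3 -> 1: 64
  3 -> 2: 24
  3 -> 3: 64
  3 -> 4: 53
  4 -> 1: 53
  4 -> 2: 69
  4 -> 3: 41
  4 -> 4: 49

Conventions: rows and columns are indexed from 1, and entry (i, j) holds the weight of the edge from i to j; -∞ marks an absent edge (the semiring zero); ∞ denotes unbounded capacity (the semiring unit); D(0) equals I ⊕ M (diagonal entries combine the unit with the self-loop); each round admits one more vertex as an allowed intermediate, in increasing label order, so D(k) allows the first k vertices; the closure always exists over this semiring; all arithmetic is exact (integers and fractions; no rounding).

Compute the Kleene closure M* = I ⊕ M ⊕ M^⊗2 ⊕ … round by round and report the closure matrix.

D(0):
  [∞, 34, 77, 5]
  [-∞, ∞, 48, 5]
  [64, 24, ∞, 53]
  [53, 69, 41, ∞]
D(1):
  [∞, 34, 77, 5]
  [-∞, ∞, 48, 5]
  [64, 34, ∞, 53]
  [53, 69, 53, ∞]
D(2):
  [∞, 34, 77, 5]
  [-∞, ∞, 48, 5]
  [64, 34, ∞, 53]
  [53, 69, 53, ∞]
D(3):
  [∞, 34, 77, 53]
  [48, ∞, 48, 48]
  [64, 34, ∞, 53]
  [53, 69, 53, ∞]
D(4):
  [∞, 53, 77, 53]
  [48, ∞, 48, 48]
  [64, 53, ∞, 53]
  [53, 69, 53, ∞]
Answer: M* = [[∞, 53, 77, 53], [48, ∞, 48, 48], [64, 53, ∞, 53], [53, 69, 53, ∞]]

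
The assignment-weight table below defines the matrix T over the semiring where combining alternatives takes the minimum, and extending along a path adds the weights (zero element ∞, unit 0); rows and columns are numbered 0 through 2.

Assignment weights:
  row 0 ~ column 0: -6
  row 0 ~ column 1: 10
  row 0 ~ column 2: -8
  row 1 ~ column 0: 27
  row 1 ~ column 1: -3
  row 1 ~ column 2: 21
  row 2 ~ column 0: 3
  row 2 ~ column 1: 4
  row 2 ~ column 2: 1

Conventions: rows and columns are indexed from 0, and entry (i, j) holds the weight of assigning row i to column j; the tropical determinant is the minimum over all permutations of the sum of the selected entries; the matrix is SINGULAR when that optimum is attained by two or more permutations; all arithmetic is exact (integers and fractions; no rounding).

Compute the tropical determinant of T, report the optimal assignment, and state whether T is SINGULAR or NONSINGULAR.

σ = (0, 1, 2): (-6) + (-3) + 1 = -8
σ = (0, 2, 1): (-6) + 21 + 4 = 19
σ = (1, 0, 2): 10 + 27 + 1 = 38
σ = (1, 2, 0): 10 + 21 + 3 = 34
σ = (2, 0, 1): (-8) + 27 + 4 = 23
σ = (2, 1, 0): (-8) + (-3) + 3 = -8
Optimal value attained by: σ = (0, 1, 2).
Answer: det⊕(T) = -8; verdict: SINGULAR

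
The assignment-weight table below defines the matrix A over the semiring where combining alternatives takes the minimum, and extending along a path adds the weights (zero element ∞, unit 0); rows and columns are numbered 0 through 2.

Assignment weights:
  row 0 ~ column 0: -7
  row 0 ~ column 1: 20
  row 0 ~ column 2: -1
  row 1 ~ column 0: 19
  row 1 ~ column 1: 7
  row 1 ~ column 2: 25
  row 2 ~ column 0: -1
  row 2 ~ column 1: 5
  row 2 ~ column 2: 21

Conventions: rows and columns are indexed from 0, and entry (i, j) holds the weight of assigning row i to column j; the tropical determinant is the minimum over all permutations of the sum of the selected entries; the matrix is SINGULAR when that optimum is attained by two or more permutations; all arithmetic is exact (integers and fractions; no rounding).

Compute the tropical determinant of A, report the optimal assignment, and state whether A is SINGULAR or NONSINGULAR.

σ = (0, 1, 2): (-7) + 7 + 21 = 21
σ = (0, 2, 1): (-7) + 25 + 5 = 23
σ = (1, 0, 2): 20 + 19 + 21 = 60
σ = (1, 2, 0): 20 + 25 + (-1) = 44
σ = (2, 0, 1): (-1) + 19 + 5 = 23
σ = (2, 1, 0): (-1) + 7 + (-1) = 5
Optimal value attained by: σ = (2, 1, 0).
Answer: det⊕(A) = 5; verdict: NONSINGULAR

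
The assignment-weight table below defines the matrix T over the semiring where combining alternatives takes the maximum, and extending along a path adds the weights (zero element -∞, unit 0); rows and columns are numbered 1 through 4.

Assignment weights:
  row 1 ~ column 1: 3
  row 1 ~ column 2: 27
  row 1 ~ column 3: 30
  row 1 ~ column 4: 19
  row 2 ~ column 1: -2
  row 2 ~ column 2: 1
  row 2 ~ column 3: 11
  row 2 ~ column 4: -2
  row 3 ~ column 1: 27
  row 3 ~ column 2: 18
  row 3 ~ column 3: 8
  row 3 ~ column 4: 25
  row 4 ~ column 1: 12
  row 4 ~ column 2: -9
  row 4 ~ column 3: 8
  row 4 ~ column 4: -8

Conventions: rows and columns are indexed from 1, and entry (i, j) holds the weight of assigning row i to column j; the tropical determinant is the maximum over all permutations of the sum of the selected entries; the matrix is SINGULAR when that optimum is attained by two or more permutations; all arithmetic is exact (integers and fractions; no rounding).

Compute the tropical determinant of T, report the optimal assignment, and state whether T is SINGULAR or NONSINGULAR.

σ = (1, 2, 3, 4): 3 + 1 + 8 + (-8) = 4
σ = (1, 2, 4, 3): 3 + 1 + 25 + 8 = 37
σ = (1, 3, 2, 4): 3 + 11 + 18 + (-8) = 24
σ = (1, 3, 4, 2): 3 + 11 + 25 + (-9) = 30
σ = (1, 4, 2, 3): 3 + (-2) + 18 + 8 = 27
σ = (1, 4, 3, 2): 3 + (-2) + 8 + (-9) = 0
σ = (2, 1, 3, 4): 27 + (-2) + 8 + (-8) = 25
σ = (2, 1, 4, 3): 27 + (-2) + 25 + 8 = 58
σ = (2, 3, 1, 4): 27 + 11 + 27 + (-8) = 57
σ = (2, 3, 4, 1): 27 + 11 + 25 + 12 = 75
σ = (2, 4, 1, 3): 27 + (-2) + 27 + 8 = 60
σ = (2, 4, 3, 1): 27 + (-2) + 8 + 12 = 45
σ = (3, 1, 2, 4): 30 + (-2) + 18 + (-8) = 38
σ = (3, 1, 4, 2): 30 + (-2) + 25 + (-9) = 44
σ = (3, 2, 1, 4): 30 + 1 + 27 + (-8) = 50
σ = (3, 2, 4, 1): 30 + 1 + 25 + 12 = 68
σ = (3, 4, 1, 2): 30 + (-2) + 27 + (-9) = 46
σ = (3, 4, 2, 1): 30 + (-2) + 18 + 12 = 58
σ = (4, 1, 2, 3): 19 + (-2) + 18 + 8 = 43
σ = (4, 1, 3, 2): 19 + (-2) + 8 + (-9) = 16
σ = (4, 2, 1, 3): 19 + 1 + 27 + 8 = 55
σ = (4, 2, 3, 1): 19 + 1 + 8 + 12 = 40
σ = (4, 3, 1, 2): 19 + 11 + 27 + (-9) = 48
σ = (4, 3, 2, 1): 19 + 11 + 18 + 12 = 60
Optimal value attained by: σ = (2, 3, 4, 1).
Answer: det⊕(T) = 75; verdict: NONSINGULAR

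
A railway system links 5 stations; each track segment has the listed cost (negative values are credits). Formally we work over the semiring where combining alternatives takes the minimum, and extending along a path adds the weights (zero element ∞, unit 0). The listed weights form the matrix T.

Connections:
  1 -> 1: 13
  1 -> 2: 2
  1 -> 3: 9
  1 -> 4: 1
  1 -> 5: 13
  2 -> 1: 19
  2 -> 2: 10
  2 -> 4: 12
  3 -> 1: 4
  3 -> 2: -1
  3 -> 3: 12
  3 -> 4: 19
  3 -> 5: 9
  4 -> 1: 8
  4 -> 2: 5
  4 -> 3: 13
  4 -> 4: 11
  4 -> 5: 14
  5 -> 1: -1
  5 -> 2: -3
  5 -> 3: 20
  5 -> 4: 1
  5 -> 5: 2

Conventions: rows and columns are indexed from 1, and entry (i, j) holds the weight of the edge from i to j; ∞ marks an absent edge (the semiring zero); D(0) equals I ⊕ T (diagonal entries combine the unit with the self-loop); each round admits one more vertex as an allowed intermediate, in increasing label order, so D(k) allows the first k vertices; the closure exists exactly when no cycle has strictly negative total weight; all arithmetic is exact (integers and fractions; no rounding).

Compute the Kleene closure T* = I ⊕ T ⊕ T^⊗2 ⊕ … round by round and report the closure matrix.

D(0):
  [0, 2, 9, 1, 13]
  [19, 0, ∞, 12, ∞]
  [4, -1, 0, 19, 9]
  [8, 5, 13, 0, 14]
  [-1, -3, 20, 1, 0]
D(1):
  [0, 2, 9, 1, 13]
  [19, 0, 28, 12, 32]
  [4, -1, 0, 5, 9]
  [8, 5, 13, 0, 14]
  [-1, -3, 8, 0, 0]
D(2):
  [0, 2, 9, 1, 13]
  [19, 0, 28, 12, 32]
  [4, -1, 0, 5, 9]
  [8, 5, 13, 0, 14]
  [-1, -3, 8, 0, 0]
D(3):
  [0, 2, 9, 1, 13]
  [19, 0, 28, 12, 32]
  [4, -1, 0, 5, 9]
  [8, 5, 13, 0, 14]
  [-1, -3, 8, 0, 0]
D(4):
  [0, 2, 9, 1, 13]
  [19, 0, 25, 12, 26]
  [4, -1, 0, 5, 9]
  [8, 5, 13, 0, 14]
  [-1, -3, 8, 0, 0]
D(5):
  [0, 2, 9, 1, 13]
  [19, 0, 25, 12, 26]
  [4, -1, 0, 5, 9]
  [8, 5, 13, 0, 14]
  [-1, -3, 8, 0, 0]
Answer: T* = [[0, 2, 9, 1, 13], [19, 0, 25, 12, 26], [4, -1, 0, 5, 9], [8, 5, 13, 0, 14], [-1, -3, 8, 0, 0]]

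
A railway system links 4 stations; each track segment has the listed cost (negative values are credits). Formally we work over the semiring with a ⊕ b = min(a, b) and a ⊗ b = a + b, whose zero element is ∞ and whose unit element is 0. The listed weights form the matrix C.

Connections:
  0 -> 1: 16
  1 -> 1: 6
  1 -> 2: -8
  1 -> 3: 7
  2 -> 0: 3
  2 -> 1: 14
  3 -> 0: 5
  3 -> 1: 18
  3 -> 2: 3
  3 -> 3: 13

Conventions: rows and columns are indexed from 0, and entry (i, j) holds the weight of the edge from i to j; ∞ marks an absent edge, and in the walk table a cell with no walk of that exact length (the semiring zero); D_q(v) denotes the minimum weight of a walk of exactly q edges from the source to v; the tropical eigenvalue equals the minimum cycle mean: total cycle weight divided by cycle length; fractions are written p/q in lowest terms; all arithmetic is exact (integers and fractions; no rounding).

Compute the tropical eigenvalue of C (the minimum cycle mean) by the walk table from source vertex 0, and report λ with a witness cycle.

q=0: [0, ∞, ∞, ∞]
q=1: [∞, 16, ∞, ∞]
q=2: [∞, 22, 8, 23]
q=3: [11, 22, 14, 29]
q=4: [17, 27, 14, 29]
Optimal cycle mean attained by: cycle 1->2->1, total (-8) + 14, length 2.
Answer: λ = 3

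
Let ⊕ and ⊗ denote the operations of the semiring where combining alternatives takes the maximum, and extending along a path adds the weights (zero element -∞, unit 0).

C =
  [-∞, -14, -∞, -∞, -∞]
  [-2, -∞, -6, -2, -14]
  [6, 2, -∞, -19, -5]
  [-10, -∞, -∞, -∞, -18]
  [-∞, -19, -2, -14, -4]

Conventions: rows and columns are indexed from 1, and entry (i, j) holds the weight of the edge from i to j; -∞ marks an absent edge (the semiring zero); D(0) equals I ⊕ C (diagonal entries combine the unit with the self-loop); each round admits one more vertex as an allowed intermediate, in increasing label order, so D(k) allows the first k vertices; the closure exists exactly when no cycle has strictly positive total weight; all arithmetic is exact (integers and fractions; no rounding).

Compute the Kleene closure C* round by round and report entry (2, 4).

D(0):
  [0, -14, -∞, -∞, -∞]
  [-2, 0, -6, -2, -14]
  [6, 2, 0, -19, -5]
  [-10, -∞, -∞, 0, -18]
  [-∞, -19, -2, -14, 0]
D(1):
  [0, -14, -∞, -∞, -∞]
  [-2, 0, -6, -2, -14]
  [6, 2, 0, -19, -5]
  [-10, -24, -∞, 0, -18]
  [-∞, -19, -2, -14, 0]
D(2):
  [0, -14, -20, -16, -28]
  [-2, 0, -6, -2, -14]
  [6, 2, 0, 0, -5]
  [-10, -24, -30, 0, -18]
  [-21, -19, -2, -14, 0]
D(3):
  [0, -14, -20, -16, -25]
  [0, 0, -6, -2, -11]
  [6, 2, 0, 0, -5]
  [-10, -24, -30, 0, -18]
  [4, 0, -2, -2, 0]
D(4):
  [0, -14, -20, -16, -25]
  [0, 0, -6, -2, -11]
  [6, 2, 0, 0, -5]
  [-10, -24, -30, 0, -18]
  [4, 0, -2, -2, 0]
D(5):
  [0, -14, -20, -16, -25]
  [0, 0, -6, -2, -11]
  [6, 2, 0, 0, -5]
  [-10, -18, -20, 0, -18]
  [4, 0, -2, -2, 0]
Answer: C*[2][4] = -2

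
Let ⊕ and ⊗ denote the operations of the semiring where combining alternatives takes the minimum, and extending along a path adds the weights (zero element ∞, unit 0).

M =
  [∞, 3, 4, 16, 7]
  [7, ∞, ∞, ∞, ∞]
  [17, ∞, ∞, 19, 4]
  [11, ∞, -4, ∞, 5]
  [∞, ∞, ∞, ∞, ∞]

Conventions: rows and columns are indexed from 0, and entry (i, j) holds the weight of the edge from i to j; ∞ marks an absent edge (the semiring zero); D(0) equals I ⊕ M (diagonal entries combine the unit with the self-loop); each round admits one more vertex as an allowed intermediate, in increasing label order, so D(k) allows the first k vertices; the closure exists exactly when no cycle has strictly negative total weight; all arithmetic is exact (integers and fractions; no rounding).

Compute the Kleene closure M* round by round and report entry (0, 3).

D(0):
  [0, 3, 4, 16, 7]
  [7, 0, ∞, ∞, ∞]
  [17, ∞, 0, 19, 4]
  [11, ∞, -4, 0, 5]
  [∞, ∞, ∞, ∞, 0]
D(1):
  [0, 3, 4, 16, 7]
  [7, 0, 11, 23, 14]
  [17, 20, 0, 19, 4]
  [11, 14, -4, 0, 5]
  [∞, ∞, ∞, ∞, 0]
D(2):
  [0, 3, 4, 16, 7]
  [7, 0, 11, 23, 14]
  [17, 20, 0, 19, 4]
  [11, 14, -4, 0, 5]
  [∞, ∞, ∞, ∞, 0]
D(3):
  [0, 3, 4, 16, 7]
  [7, 0, 11, 23, 14]
  [17, 20, 0, 19, 4]
  [11, 14, -4, 0, 0]
  [∞, ∞, ∞, ∞, 0]
D(4):
  [0, 3, 4, 16, 7]
  [7, 0, 11, 23, 14]
  [17, 20, 0, 19, 4]
  [11, 14, -4, 0, 0]
  [∞, ∞, ∞, ∞, 0]
D(5):
  [0, 3, 4, 16, 7]
  [7, 0, 11, 23, 14]
  [17, 20, 0, 19, 4]
  [11, 14, -4, 0, 0]
  [∞, ∞, ∞, ∞, 0]
Answer: M*[0][3] = 16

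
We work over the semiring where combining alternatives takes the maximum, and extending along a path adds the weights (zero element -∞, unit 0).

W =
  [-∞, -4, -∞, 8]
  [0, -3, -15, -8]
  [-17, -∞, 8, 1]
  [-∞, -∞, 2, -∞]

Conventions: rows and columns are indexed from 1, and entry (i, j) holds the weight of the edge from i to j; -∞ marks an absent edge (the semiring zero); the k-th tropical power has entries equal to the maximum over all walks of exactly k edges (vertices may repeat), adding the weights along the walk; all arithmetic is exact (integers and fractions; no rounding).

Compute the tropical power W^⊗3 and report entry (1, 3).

W^⊗2:
  [-4, -7, 10, -12]
  [-3, -4, -6, 8]
  [-9, -21, 16, 9]
  [-15, -∞, 10, 3]
W^⊗3:
  [-7, -8, 18, 11]
  [-4, -7, 10, 5]
  [-1, -13, 24, 17]
  [-7, -19, 18, 11]
Key observation: the optimum is the walk 1->4->3->3, with weight 8 + 2 + 8 = 18.
Optimal value attained by: walk 1->4->3->3.
Answer: (W^⊗3)[1][3] = 18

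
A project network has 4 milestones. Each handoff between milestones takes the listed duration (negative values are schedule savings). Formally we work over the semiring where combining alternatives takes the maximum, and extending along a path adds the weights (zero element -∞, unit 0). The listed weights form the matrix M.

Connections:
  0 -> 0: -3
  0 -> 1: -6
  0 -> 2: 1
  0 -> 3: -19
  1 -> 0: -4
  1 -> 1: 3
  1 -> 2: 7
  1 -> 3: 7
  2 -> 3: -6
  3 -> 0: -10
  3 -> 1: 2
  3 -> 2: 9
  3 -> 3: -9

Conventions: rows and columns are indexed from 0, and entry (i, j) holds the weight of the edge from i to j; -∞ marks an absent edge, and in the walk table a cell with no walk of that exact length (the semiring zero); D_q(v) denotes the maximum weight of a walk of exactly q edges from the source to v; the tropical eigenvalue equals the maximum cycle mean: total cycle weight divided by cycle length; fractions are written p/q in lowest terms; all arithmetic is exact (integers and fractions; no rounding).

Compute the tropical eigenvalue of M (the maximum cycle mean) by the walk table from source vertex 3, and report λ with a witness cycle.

q=0: [-∞, -∞, -∞, 0]
q=1: [-10, 2, 9, -9]
q=2: [-2, 5, 9, 9]
q=3: [1, 11, 18, 12]
q=4: [7, 14, 21, 18]
Optimal cycle mean attained by: cycle 1->3->1, total 7 + 2, length 2.
Answer: λ = 9/2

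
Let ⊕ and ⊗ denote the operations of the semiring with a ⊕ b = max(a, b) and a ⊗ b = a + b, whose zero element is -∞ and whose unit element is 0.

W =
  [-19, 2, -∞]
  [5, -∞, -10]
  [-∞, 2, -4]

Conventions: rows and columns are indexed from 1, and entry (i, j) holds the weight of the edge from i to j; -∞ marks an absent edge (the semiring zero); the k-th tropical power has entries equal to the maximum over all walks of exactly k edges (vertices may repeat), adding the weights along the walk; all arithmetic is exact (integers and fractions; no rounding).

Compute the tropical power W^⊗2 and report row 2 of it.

W^⊗2:
  [7, -17, -8]
  [-14, 7, -14]
  [7, -2, -8]
Answer: row 2 of W^⊗2 = [-14, 7, -14]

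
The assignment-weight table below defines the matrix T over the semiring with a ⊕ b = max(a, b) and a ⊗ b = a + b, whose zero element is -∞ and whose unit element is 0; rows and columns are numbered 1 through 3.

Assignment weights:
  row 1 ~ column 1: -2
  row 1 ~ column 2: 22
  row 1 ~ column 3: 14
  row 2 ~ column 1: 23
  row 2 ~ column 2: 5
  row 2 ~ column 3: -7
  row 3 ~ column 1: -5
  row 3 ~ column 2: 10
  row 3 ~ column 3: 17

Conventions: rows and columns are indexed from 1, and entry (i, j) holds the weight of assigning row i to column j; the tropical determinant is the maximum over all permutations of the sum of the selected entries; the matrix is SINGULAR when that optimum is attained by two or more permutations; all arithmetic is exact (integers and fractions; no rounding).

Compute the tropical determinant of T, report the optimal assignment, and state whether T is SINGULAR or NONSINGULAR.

σ = (1, 2, 3): (-2) + 5 + 17 = 20
σ = (1, 3, 2): (-2) + (-7) + 10 = 1
σ = (2, 1, 3): 22 + 23 + 17 = 62
σ = (2, 3, 1): 22 + (-7) + (-5) = 10
σ = (3, 1, 2): 14 + 23 + 10 = 47
σ = (3, 2, 1): 14 + 5 + (-5) = 14
Optimal value attained by: σ = (2, 1, 3).
Answer: det⊕(T) = 62; verdict: NONSINGULAR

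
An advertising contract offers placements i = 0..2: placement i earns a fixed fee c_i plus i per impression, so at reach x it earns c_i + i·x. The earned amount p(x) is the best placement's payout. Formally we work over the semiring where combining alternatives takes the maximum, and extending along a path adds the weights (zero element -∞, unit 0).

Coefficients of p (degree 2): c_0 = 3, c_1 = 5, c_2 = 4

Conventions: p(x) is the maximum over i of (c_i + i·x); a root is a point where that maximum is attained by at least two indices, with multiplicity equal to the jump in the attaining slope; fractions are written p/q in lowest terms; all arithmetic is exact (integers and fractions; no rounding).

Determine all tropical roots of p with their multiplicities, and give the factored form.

hull edge (i=0, c=3) to (i=1, c=5): slope 2, span 1
hull edge (i=1, c=5) to (i=2, c=4): slope -1, span 1
Factored form: p(x) = 4 ⊗ (x ⊕ (-2)) ⊗ (x ⊕ 1)
Answer: roots = -2 (mult 1), 1 (mult 1)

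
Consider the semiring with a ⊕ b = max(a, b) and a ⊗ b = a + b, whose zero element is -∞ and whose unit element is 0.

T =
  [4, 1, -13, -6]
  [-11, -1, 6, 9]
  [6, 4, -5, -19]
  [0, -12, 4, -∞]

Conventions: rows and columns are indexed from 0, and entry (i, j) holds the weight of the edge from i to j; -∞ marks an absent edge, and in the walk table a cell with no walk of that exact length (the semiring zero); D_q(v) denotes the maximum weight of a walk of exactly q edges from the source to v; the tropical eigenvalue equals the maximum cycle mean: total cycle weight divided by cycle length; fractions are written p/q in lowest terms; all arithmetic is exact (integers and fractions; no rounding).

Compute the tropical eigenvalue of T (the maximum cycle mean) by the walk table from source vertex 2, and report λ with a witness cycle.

q=0: [-∞, -∞, 0, -∞]
q=1: [6, 4, -5, -19]
q=2: [10, 7, 10, 13]
q=3: [16, 14, 17, 16]
q=4: [23, 21, 20, 23]
Optimal cycle mean attained by: cycle 1->3->2->1, total 9 + 4 + 4, length 3.
Answer: λ = 17/3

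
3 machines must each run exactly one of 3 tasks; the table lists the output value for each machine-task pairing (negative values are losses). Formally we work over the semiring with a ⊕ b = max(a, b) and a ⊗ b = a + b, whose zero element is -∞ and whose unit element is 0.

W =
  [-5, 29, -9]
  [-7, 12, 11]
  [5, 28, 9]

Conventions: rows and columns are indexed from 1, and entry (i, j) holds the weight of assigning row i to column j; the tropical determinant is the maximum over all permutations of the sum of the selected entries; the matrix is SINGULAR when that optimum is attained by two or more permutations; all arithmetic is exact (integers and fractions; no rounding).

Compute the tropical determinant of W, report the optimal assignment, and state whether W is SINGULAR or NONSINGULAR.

σ = (1, 2, 3): (-5) + 12 + 9 = 16
σ = (1, 3, 2): (-5) + 11 + 28 = 34
σ = (2, 1, 3): 29 + (-7) + 9 = 31
σ = (2, 3, 1): 29 + 11 + 5 = 45
σ = (3, 1, 2): (-9) + (-7) + 28 = 12
σ = (3, 2, 1): (-9) + 12 + 5 = 8
Optimal value attained by: σ = (2, 3, 1).
Answer: det⊕(W) = 45; verdict: NONSINGULAR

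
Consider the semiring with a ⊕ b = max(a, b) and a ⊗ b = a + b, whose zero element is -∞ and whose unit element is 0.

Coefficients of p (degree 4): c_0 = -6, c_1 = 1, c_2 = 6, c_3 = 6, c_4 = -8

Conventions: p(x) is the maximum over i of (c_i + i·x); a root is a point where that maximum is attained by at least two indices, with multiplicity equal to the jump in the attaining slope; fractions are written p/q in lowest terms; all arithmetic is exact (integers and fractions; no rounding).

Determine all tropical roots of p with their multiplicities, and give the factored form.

hull edge (i=0, c=-6) to (i=1, c=1): slope 7, span 1
hull edge (i=1, c=1) to (i=2, c=6): slope 5, span 1
hull edge (i=2, c=6) to (i=3, c=6): slope 0, span 1
hull edge (i=3, c=6) to (i=4, c=-8): slope -14, span 1
Factored form: p(x) = -8 ⊗ (x ⊕ (-7)) ⊗ (x ⊕ (-5)) ⊗ (x ⊕ 0) ⊗ (x ⊕ 14)
Answer: roots = -7 (mult 1), -5 (mult 1), 0 (mult 1), 14 (mult 1)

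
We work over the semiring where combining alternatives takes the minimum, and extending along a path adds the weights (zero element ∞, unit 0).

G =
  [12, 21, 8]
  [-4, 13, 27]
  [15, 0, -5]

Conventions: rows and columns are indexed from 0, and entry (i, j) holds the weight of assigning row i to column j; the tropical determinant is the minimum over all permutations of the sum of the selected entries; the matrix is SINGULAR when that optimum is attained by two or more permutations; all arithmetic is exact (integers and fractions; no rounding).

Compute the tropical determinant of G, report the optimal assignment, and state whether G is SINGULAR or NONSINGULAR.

σ = (0, 1, 2): 12 + 13 + (-5) = 20
σ = (0, 2, 1): 12 + 27 + 0 = 39
σ = (1, 0, 2): 21 + (-4) + (-5) = 12
σ = (1, 2, 0): 21 + 27 + 15 = 63
σ = (2, 0, 1): 8 + (-4) + 0 = 4
σ = (2, 1, 0): 8 + 13 + 15 = 36
Optimal value attained by: σ = (2, 0, 1).
Answer: det⊕(G) = 4; verdict: NONSINGULAR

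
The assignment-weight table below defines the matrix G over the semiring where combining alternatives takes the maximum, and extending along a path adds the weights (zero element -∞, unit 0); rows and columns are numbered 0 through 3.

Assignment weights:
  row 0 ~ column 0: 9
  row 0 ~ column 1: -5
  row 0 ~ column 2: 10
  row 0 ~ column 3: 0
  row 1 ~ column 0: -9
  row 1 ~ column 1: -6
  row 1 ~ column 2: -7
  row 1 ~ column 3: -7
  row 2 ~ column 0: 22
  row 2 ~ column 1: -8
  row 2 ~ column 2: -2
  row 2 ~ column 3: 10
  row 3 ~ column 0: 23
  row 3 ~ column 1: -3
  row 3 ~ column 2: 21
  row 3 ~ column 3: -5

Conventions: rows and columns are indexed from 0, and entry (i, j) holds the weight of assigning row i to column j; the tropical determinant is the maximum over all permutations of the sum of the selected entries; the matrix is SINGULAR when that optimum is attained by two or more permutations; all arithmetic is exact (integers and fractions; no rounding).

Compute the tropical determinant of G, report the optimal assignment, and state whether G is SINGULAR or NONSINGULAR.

σ = (0, 1, 2, 3): 9 + (-6) + (-2) + (-5) = -4
σ = (0, 1, 3, 2): 9 + (-6) + 10 + 21 = 34
σ = (0, 2, 1, 3): 9 + (-7) + (-8) + (-5) = -11
σ = (0, 2, 3, 1): 9 + (-7) + 10 + (-3) = 9
σ = (0, 3, 1, 2): 9 + (-7) + (-8) + 21 = 15
σ = (0, 3, 2, 1): 9 + (-7) + (-2) + (-3) = -3
σ = (1, 0, 2, 3): (-5) + (-9) + (-2) + (-5) = -21
σ = (1, 0, 3, 2): (-5) + (-9) + 10 + 21 = 17
σ = (1, 2, 0, 3): (-5) + (-7) + 22 + (-5) = 5
σ = (1, 2, 3, 0): (-5) + (-7) + 10 + 23 = 21
σ = (1, 3, 0, 2): (-5) + (-7) + 22 + 21 = 31
σ = (1, 3, 2, 0): (-5) + (-7) + (-2) + 23 = 9
σ = (2, 0, 1, 3): 10 + (-9) + (-8) + (-5) = -12
σ = (2, 0, 3, 1): 10 + (-9) + 10 + (-3) = 8
σ = (2, 1, 0, 3): 10 + (-6) + 22 + (-5) = 21
σ = (2, 1, 3, 0): 10 + (-6) + 10 + 23 = 37
σ = (2, 3, 0, 1): 10 + (-7) + 22 + (-3) = 22
σ = (2, 3, 1, 0): 10 + (-7) + (-8) + 23 = 18
σ = (3, 0, 1, 2): 0 + (-9) + (-8) + 21 = 4
σ = (3, 0, 2, 1): 0 + (-9) + (-2) + (-3) = -14
σ = (3, 1, 0, 2): 0 + (-6) + 22 + 21 = 37
σ = (3, 1, 2, 0): 0 + (-6) + (-2) + 23 = 15
σ = (3, 2, 0, 1): 0 + (-7) + 22 + (-3) = 12
σ = (3, 2, 1, 0): 0 + (-7) + (-8) + 23 = 8
Optimal value attained by: σ = (2, 1, 3, 0).
Answer: det⊕(G) = 37; verdict: SINGULAR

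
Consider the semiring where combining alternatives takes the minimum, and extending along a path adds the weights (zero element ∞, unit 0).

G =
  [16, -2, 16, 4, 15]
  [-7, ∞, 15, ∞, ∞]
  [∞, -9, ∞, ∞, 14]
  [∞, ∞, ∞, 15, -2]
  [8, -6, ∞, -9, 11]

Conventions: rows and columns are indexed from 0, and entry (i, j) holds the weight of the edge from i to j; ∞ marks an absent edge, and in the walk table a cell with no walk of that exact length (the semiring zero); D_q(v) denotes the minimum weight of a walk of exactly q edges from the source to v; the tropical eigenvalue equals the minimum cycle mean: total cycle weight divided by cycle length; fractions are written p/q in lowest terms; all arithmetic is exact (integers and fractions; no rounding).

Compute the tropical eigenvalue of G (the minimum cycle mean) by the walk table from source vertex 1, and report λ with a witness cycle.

q=0: [∞, 0, ∞, ∞, ∞]
q=1: [-7, ∞, 15, ∞, ∞]
q=2: [9, -9, 9, -3, 8]
q=3: [-16, 0, 6, -1, -5]
q=4: [-7, -18, 0, -14, -3]
q=5: [-25, -9, -3, -12, -16]
Optimal cycle mean attained by: cycle 3->4->3, total (-2) + (-9), length 2.
Answer: λ = -11/2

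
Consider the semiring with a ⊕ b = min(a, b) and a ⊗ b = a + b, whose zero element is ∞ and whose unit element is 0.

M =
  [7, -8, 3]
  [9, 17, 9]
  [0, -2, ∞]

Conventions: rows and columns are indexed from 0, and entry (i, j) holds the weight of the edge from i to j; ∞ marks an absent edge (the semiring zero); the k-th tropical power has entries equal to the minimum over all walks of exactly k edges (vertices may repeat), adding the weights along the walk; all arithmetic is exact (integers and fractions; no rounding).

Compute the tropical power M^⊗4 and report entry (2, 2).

M^⊗2:
  [1, -1, 1]
  [9, 1, 12]
  [7, -8, 3]
M^⊗3:
  [1, -7, 4]
  [10, 1, 10]
  [1, -1, 1]
M^⊗4:
  [2, -7, 2]
  [10, 2, 10]
  [1, -7, 4]
Key observation: the optimum is the walk 2->0->1->0->2, with weight 0 + (-8) + 9 + 3 = 4.
Optimal value attained by: walk 2->0->1->0->2.
Answer: (M^⊗4)[2][2] = 4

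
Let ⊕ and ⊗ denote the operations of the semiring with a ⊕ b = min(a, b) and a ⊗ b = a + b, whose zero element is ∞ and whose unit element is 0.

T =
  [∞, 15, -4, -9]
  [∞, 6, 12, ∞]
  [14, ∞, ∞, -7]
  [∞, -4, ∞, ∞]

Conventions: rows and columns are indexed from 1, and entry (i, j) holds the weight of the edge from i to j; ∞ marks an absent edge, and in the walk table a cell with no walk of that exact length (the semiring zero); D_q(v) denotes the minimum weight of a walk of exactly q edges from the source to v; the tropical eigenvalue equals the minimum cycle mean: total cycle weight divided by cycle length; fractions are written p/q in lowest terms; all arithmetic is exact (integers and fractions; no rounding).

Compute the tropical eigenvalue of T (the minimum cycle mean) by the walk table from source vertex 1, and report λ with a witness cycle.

q=0: [0, ∞, ∞, ∞]
q=1: [∞, 15, -4, -9]
q=2: [10, -13, 27, -11]
q=3: [41, -15, -1, 1]
q=4: [13, -9, -3, -8]
Optimal cycle mean attained by: cycle 2->3->4->2, total 12 + (-7) + (-4), length 3.
Answer: λ = 1/3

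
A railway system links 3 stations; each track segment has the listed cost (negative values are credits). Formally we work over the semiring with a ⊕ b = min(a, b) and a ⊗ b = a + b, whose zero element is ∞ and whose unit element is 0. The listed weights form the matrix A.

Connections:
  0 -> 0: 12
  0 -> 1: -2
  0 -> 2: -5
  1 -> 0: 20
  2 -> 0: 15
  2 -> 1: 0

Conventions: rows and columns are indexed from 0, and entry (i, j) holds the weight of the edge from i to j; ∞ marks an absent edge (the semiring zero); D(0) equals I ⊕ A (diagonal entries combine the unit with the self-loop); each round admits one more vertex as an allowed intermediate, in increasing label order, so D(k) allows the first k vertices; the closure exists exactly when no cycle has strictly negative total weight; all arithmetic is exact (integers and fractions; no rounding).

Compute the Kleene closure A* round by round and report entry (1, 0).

D(0):
  [0, -2, -5]
  [20, 0, ∞]
  [15, 0, 0]
D(1):
  [0, -2, -5]
  [20, 0, 15]
  [15, 0, 0]
D(2):
  [0, -2, -5]
  [20, 0, 15]
  [15, 0, 0]
D(3):
  [0, -5, -5]
  [20, 0, 15]
  [15, 0, 0]
Answer: A*[1][0] = 20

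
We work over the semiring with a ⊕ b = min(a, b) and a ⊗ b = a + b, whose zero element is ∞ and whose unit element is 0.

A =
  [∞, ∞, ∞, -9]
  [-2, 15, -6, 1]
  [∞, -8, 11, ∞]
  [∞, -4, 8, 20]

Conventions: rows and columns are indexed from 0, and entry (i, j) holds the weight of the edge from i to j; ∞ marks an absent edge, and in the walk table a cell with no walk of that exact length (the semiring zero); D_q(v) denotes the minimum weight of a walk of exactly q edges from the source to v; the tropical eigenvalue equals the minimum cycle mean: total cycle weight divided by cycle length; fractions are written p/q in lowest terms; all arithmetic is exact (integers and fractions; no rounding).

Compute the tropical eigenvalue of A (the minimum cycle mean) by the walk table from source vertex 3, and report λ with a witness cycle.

q=0: [∞, ∞, ∞, 0]
q=1: [∞, -4, 8, 20]
q=2: [-6, 0, -10, -3]
q=3: [-2, -18, -6, -15]
q=4: [-20, -19, -24, -17]
Optimal cycle mean attained by: cycle 1->2->1, total (-6) + (-8), length 2.
Answer: λ = -7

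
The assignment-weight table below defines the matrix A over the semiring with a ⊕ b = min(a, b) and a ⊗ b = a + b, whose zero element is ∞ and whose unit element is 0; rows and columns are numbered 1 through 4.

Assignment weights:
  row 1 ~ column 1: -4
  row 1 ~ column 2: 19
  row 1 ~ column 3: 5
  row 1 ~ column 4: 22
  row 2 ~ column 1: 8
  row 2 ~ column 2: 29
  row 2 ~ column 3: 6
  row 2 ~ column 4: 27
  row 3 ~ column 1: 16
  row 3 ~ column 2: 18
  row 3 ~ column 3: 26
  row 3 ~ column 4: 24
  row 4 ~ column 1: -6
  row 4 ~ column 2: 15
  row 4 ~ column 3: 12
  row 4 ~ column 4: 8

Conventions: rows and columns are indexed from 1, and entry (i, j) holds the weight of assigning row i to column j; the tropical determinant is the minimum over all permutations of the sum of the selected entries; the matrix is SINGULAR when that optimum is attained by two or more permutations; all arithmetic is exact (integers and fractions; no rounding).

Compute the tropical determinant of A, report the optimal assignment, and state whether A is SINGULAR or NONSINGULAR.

σ = (1, 2, 3, 4): (-4) + 29 + 26 + 8 = 59
σ = (1, 2, 4, 3): (-4) + 29 + 24 + 12 = 61
σ = (1, 3, 2, 4): (-4) + 6 + 18 + 8 = 28
σ = (1, 3, 4, 2): (-4) + 6 + 24 + 15 = 41
σ = (1, 4, 2, 3): (-4) + 27 + 18 + 12 = 53
σ = (1, 4, 3, 2): (-4) + 27 + 26 + 15 = 64
σ = (2, 1, 3, 4): 19 + 8 + 26 + 8 = 61
σ = (2, 1, 4, 3): 19 + 8 + 24 + 12 = 63
σ = (2, 3, 1, 4): 19 + 6 + 16 + 8 = 49
σ = (2, 3, 4, 1): 19 + 6 + 24 + (-6) = 43
σ = (2, 4, 1, 3): 19 + 27 + 16 + 12 = 74
σ = (2, 4, 3, 1): 19 + 27 + 26 + (-6) = 66
σ = (3, 1, 2, 4): 5 + 8 + 18 + 8 = 39
σ = (3, 1, 4, 2): 5 + 8 + 24 + 15 = 52
σ = (3, 2, 1, 4): 5 + 29 + 16 + 8 = 58
σ = (3, 2, 4, 1): 5 + 29 + 24 + (-6) = 52
σ = (3, 4, 1, 2): 5 + 27 + 16 + 15 = 63
σ = (3, 4, 2, 1): 5 + 27 + 18 + (-6) = 44
σ = (4, 1, 2, 3): 22 + 8 + 18 + 12 = 60
σ = (4, 1, 3, 2): 22 + 8 + 26 + 15 = 71
σ = (4, 2, 1, 3): 22 + 29 + 16 + 12 = 79
σ = (4, 2, 3, 1): 22 + 29 + 26 + (-6) = 71
σ = (4, 3, 1, 2): 22 + 6 + 16 + 15 = 59
σ = (4, 3, 2, 1): 22 + 6 + 18 + (-6) = 40
Optimal value attained by: σ = (1, 3, 2, 4).
Answer: det⊕(A) = 28; verdict: NONSINGULAR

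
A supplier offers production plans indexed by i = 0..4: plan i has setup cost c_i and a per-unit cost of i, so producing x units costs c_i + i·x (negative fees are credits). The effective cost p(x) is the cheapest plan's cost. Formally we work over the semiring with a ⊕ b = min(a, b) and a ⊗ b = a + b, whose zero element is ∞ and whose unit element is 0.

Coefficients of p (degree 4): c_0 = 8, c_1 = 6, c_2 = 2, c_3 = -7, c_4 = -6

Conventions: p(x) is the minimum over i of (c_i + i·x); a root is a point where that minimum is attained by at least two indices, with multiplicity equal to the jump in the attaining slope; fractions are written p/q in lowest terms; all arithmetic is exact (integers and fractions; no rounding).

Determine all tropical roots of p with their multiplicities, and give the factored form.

hull edge (i=0, c=8) to (i=3, c=-7): slope -5, span 3
hull edge (i=3, c=-7) to (i=4, c=-6): slope 1, span 1
Factored form: p(x) = -6 ⊗ (x ⊕ (-1)) ⊗ (x ⊕ 5) ⊗ (x ⊕ 5) ⊗ (x ⊕ 5)
Answer: roots = -1 (mult 1), 5 (mult 3)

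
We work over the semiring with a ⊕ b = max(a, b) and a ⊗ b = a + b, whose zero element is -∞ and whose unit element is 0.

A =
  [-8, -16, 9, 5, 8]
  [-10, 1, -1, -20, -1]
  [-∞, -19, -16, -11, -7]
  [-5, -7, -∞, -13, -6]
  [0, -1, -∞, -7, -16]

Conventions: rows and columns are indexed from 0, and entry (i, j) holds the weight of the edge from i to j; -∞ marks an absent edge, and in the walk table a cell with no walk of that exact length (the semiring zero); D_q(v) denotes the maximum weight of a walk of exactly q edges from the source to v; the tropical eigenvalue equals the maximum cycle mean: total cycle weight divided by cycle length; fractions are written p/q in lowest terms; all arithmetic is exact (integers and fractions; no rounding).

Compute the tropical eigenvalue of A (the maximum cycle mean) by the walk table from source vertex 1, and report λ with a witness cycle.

q=0: [-∞, 0, -∞, -∞, -∞]
q=1: [-10, 1, -1, -20, -1]
q=2: [-1, 2, 0, -5, 0]
q=3: [0, 3, 8, 4, 7]
q=4: [7, 6, 9, 5, 8]
q=5: [8, 7, 16, 12, 15]
Optimal cycle mean attained by: cycle 0->4->0, total 8 + 0, length 2.
Answer: λ = 4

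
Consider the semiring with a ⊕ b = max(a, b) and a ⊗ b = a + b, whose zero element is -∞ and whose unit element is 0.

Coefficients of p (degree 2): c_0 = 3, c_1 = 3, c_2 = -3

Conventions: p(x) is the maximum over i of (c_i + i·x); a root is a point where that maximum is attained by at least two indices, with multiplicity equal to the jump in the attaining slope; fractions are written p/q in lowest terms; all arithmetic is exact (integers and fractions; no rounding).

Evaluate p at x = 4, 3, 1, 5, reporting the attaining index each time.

p(4) = max(3+0·4=3, 3+1·4=7, -3+2·4=5) = 7 (attained by i=1)
p(3) = max(3+0·3=3, 3+1·3=6, -3+2·3=3) = 6 (attained by i=1)
p(1) = max(3+0·1=3, 3+1·1=4, -3+2·1=-1) = 4 (attained by i=1)
p(5) = max(3+0·5=3, 3+1·5=8, -3+2·5=7) = 8 (attained by i=1)
Answer: p(4) = 7; p(3) = 6; p(1) = 4; p(5) = 8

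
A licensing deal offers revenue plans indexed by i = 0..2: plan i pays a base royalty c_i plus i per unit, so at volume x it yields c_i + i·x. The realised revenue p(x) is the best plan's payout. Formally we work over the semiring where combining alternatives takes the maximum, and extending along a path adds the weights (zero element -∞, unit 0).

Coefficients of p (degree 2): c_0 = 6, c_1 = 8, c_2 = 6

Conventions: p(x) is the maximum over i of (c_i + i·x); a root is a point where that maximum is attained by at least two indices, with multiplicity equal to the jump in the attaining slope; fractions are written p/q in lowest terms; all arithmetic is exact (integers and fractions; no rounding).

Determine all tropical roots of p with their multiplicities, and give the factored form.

hull edge (i=0, c=6) to (i=1, c=8): slope 2, span 1
hull edge (i=1, c=8) to (i=2, c=6): slope -2, span 1
Factored form: p(x) = 6 ⊗ (x ⊕ (-2)) ⊗ (x ⊕ 2)
Answer: roots = -2 (mult 1), 2 (mult 1)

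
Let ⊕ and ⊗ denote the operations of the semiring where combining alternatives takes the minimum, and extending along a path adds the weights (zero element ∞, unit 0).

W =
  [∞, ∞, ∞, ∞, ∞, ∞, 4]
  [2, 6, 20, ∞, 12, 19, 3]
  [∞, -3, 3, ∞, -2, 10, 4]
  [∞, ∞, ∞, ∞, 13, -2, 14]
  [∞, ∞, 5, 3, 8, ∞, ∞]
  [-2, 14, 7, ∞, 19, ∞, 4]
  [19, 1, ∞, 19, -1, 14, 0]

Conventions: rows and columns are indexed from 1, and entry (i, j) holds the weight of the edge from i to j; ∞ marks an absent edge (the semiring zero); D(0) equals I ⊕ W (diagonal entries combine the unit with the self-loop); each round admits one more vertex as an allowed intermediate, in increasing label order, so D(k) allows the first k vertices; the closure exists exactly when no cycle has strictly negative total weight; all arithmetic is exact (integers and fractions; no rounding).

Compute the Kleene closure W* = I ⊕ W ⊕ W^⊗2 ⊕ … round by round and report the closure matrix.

D(0):
  [0, ∞, ∞, ∞, ∞, ∞, 4]
  [2, 0, 20, ∞, 12, 19, 3]
  [∞, -3, 0, ∞, -2, 10, 4]
  [∞, ∞, ∞, 0, 13, -2, 14]
  [∞, ∞, 5, 3, 0, ∞, ∞]
  [-2, 14, 7, ∞, 19, 0, 4]
  [19, 1, ∞, 19, -1, 14, 0]
D(1):
  [0, ∞, ∞, ∞, ∞, ∞, 4]
  [2, 0, 20, ∞, 12, 19, 3]
  [∞, -3, 0, ∞, -2, 10, 4]
  [∞, ∞, ∞, 0, 13, -2, 14]
  [∞, ∞, 5, 3, 0, ∞, ∞]
  [-2, 14, 7, ∞, 19, 0, 2]
  [19, 1, ∞, 19, -1, 14, 0]
D(2):
  [0, ∞, ∞, ∞, ∞, ∞, 4]
  [2, 0, 20, ∞, 12, 19, 3]
  [-1, -3, 0, ∞, -2, 10, 0]
  [∞, ∞, ∞, 0, 13, -2, 14]
  [∞, ∞, 5, 3, 0, ∞, ∞]
  [-2, 14, 7, ∞, 19, 0, 2]
  [3, 1, 21, 19, -1, 14, 0]
D(3):
  [0, ∞, ∞, ∞, ∞, ∞, 4]
  [2, 0, 20, ∞, 12, 19, 3]
  [-1, -3, 0, ∞, -2, 10, 0]
  [∞, ∞, ∞, 0, 13, -2, 14]
  [4, 2, 5, 3, 0, 15, 5]
  [-2, 4, 7, ∞, 5, 0, 2]
  [3, 1, 21, 19, -1, 14, 0]
D(4):
  [0, ∞, ∞, ∞, ∞, ∞, 4]
  [2, 0, 20, ∞, 12, 19, 3]
  [-1, -3, 0, ∞, -2, 10, 0]
  [∞, ∞, ∞, 0, 13, -2, 14]
  [4, 2, 5, 3, 0, 1, 5]
  [-2, 4, 7, ∞, 5, 0, 2]
  [3, 1, 21, 19, -1, 14, 0]
D(5):
  [0, ∞, ∞, ∞, ∞, ∞, 4]
  [2, 0, 17, 15, 12, 13, 3]
  [-1, -3, 0, 1, -2, -1, 0]
  [17, 15, 18, 0, 13, -2, 14]
  [4, 2, 5, 3, 0, 1, 5]
  [-2, 4, 7, 8, 5, 0, 2]
  [3, 1, 4, 2, -1, 0, 0]
D(6):
  [0, ∞, ∞, ∞, ∞, ∞, 4]
  [2, 0, 17, 15, 12, 13, 3]
  [-3, -3, 0, 1, -2, -1, 0]
  [-4, 2, 5, 0, 3, -2, 0]
  [-1, 2, 5, 3, 0, 1, 3]
  [-2, 4, 7, 8, 5, 0, 2]
  [-2, 1, 4, 2, -1, 0, 0]
D(7):
  [0, 5, 8, 6, 3, 4, 4]
  [1, 0, 7, 5, 2, 3, 3]
  [-3, -3, 0, 1, -2, -1, 0]
  [-4, 1, 4, 0, -1, -2, 0]
  [-1, 2, 5, 3, 0, 1, 3]
  [-2, 3, 6, 4, 1, 0, 2]
  [-2, 1, 4, 2, -1, 0, 0]
Answer: W* = [[0, 5, 8, 6, 3, 4, 4], [1, 0, 7, 5, 2, 3, 3], [-3, -3, 0, 1, -2, -1, 0], [-4, 1, 4, 0, -1, -2, 0], [-1, 2, 5, 3, 0, 1, 3], [-2, 3, 6, 4, 1, 0, 2], [-2, 1, 4, 2, -1, 0, 0]]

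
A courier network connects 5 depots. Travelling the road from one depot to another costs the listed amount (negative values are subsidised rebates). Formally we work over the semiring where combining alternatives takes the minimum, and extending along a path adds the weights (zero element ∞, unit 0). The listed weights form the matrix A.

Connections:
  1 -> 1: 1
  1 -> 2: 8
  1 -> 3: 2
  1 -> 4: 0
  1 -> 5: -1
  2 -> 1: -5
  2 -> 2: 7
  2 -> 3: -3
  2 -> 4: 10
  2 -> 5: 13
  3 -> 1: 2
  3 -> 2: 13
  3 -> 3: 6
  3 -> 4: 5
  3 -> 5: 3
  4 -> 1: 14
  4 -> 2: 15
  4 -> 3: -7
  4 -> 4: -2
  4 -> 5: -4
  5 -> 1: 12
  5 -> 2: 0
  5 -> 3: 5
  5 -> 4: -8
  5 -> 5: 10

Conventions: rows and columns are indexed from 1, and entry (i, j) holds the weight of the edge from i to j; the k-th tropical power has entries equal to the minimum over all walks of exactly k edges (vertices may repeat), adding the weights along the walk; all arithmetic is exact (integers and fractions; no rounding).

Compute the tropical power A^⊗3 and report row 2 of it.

A^⊗2:
  [2, -1, -7, -9, -4]
  [-4, 3, -3, -5, -6]
  [3, 3, -2, -5, 1]
  [-5, -4, -9, -12, -6]
  [-5, 7, -15, -10, -12]
A^⊗3:
  [-6, -4, -16, -12, -13]
  [-3, -6, -12, -14, -9]
  [-2, 1, -12, -7, -9]
  [-9, -6, -19, -14, -16]
  [-13, -12, -17, -20, -14]
Answer: row 2 of A^⊗3 = [-3, -6, -12, -14, -9]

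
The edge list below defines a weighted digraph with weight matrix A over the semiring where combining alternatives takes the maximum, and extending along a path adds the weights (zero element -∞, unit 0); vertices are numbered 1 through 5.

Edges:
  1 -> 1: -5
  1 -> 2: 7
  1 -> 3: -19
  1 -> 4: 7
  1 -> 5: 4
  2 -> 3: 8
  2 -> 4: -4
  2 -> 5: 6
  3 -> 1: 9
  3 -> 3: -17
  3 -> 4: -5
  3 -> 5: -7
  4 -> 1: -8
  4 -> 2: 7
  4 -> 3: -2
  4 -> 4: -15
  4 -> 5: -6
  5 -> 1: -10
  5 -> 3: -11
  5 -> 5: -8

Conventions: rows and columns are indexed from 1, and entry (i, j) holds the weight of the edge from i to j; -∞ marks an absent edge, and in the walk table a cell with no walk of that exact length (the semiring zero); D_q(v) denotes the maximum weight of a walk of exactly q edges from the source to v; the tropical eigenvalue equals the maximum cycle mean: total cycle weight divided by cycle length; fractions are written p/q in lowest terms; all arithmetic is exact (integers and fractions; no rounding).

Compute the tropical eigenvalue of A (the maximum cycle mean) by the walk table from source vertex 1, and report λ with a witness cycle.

q=0: [0, -∞, -∞, -∞, -∞]
q=1: [-5, 7, -19, 7, 4]
q=2: [-1, 14, 15, 3, 13]
q=3: [24, 10, 22, 10, 20]
q=4: [31, 31, 18, 31, 28]
q=5: [27, 38, 39, 38, 37]
Optimal cycle mean attained by: cycle 1->2->3->1, total 7 + 8 + 9, length 3.
Answer: λ = 8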